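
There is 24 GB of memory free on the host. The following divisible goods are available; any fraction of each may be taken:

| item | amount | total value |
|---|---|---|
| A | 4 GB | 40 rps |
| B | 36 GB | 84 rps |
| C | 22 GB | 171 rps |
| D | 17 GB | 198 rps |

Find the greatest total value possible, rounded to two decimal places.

Take in order of value per unit:
- D (198/17 per unit): all 17 → value 198, running total 198.00
- A (40/4 per unit): all 4 → value 40, running total 238.00
- C (171/22 per unit): 3 of 22 → value 3×171/22 = 23.3182, running total 261.32
Total 261.32.

261.32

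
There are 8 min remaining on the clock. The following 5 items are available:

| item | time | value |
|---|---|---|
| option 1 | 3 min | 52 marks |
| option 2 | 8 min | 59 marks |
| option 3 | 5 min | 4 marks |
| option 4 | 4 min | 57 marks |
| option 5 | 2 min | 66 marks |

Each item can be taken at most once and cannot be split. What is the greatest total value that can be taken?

Check high-value combinations within 8 min:
- option 4+option 5: time 4+2=6, value 57+66=123
- option 1+option 5: time 3+2=5, value 52+66=118
- option 1+option 4: time 3+4=7, value 52+57=109
- option 3+option 5: time 5+2=7, value 4+66=70
- option 5: time 2, value 66
Best: 123 marks.

123 marks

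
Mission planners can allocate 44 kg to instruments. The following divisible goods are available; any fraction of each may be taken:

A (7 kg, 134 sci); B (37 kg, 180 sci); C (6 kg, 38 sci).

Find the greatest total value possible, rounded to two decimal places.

Take in order of value per unit:
- A (134/7 per unit): all 7 → value 134, running total 134.00
- C (38/6 per unit): all 6 → value 38, running total 172.00
- B (180/37 per unit): 31 of 37 → value 31×180/37 = 150.8108, running total 322.81
Total 322.81.

322.81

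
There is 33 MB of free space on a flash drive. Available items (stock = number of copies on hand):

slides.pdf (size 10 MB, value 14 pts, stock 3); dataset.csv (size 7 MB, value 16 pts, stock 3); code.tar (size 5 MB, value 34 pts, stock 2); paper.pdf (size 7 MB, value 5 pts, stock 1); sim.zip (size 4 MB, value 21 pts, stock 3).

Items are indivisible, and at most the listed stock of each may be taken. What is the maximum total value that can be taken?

Top feasible selections:
- 1×dataset.csv + 2×code.tar + 3×sim.zip: size 29, value 147
- 1×slides.pdf + 2×code.tar + 3×sim.zip: size 32, value 145
- 2×dataset.csv + 2×code.tar + 2×sim.zip: size 32, value 142
- 2×code.tar + 1×paper.pdf + 3×sim.zip: size 29, value 136
Best: 147 pts.

147 pts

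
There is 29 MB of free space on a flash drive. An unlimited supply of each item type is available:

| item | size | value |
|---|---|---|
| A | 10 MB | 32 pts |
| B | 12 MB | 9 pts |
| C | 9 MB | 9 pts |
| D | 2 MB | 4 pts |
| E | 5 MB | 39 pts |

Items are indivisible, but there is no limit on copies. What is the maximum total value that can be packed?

Best value-per-unit is E at 39/5; filling with it alone gives 5×39 = 195.
Optimal mix: 2×D + 5×E → size 29, value 203.

203 pts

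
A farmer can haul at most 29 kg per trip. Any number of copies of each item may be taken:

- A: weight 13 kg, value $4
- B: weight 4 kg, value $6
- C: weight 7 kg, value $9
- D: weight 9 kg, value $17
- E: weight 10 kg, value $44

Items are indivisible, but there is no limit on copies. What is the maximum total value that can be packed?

$105

Best value-per-unit is E at 44/10; filling with it alone gives 2×44 = 88.
Optimal mix: 1×D + 2×E → weight 29, value 105.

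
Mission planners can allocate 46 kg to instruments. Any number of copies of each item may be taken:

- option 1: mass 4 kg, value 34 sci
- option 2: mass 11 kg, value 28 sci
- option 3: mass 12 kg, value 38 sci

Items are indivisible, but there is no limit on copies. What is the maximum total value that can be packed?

Best value-per-unit is option 1 at 34/4, and filling with it alone uses mass 11×4=44. No mix of the others beats 11×34 = 374.

374 sci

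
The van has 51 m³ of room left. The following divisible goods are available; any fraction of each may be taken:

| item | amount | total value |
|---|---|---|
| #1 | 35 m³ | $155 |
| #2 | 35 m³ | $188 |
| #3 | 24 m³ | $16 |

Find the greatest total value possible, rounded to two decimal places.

258.86

Take in order of value per unit:
- #2 (188/35 per unit): all 35 → value 188, running total 188.00
- #1 (155/35 per unit): 16 of 35 → value 16×155/35 = 70.8571, running total 258.86
Total 258.86.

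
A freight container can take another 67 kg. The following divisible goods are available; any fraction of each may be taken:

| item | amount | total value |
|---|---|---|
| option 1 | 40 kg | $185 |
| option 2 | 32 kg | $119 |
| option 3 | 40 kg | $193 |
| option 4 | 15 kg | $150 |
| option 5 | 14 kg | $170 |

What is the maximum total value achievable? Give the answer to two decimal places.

503.35

Take in order of value per unit:
- option 5 (170/14 per unit): all 14 → value 170, running total 170.00
- option 4 (150/15 per unit): all 15 → value 150, running total 320.00
- option 3 (193/40 per unit): 38 of 40 → value 38×193/40 = 183.3500, running total 503.35
Total 503.35.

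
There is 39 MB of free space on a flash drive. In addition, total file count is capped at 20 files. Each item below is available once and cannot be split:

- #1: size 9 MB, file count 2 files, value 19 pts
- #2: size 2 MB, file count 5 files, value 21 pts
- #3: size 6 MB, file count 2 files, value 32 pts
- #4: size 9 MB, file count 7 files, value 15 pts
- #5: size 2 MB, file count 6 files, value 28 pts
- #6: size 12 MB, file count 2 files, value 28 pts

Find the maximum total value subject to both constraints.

128 pts

Feasible sets respecting both limits:
- #1+#2+#3+#5+#6: size 31, file count 17, value 128
- #1+#3+#4+#5+#6: size 38, file count 19, value 122
- #1+#2+#3+#4+#6: size 38, file count 18, value 115
Best: 128 pts.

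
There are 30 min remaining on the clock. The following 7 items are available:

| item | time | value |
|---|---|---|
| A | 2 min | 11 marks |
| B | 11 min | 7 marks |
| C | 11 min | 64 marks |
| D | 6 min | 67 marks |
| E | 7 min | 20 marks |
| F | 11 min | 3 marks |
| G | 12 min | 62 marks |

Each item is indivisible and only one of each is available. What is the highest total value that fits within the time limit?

Check high-value combinations within 30 min:
- C+D+G: time 11+6+12=29, value 64+67+62=193
- A+C+D+E: time 2+11+6+7=26, value 11+64+67+20=162
- A+D+E+G: time 2+6+7+12=27, value 11+67+20+62=160
- C+D+E: time 11+6+7=24, value 64+67+20=151
Best: 193 marks.

193 marks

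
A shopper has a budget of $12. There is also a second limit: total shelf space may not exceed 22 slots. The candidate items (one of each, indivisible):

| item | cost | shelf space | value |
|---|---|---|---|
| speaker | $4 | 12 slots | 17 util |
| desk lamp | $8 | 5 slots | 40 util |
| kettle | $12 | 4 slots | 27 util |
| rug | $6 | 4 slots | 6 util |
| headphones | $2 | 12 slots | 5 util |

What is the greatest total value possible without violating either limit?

57 util

Feasible sets respecting both limits:
- speaker+desk lamp: cost 12, shelf space 17, value 57
- desk lamp+headphones: cost 10, shelf space 17, value 45
- desk lamp: cost 8, shelf space 5, value 40
- kettle: cost 12, shelf space 4, value 27
Best: 57 util.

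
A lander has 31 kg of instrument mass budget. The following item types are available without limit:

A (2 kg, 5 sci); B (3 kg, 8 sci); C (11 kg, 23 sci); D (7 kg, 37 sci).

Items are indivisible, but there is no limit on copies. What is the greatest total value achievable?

156 sci

Best value-per-unit is D at 37/7; filling with it alone gives 4×37 = 148.
Optimal mix: 1×B + 4×D → mass 31, value 156.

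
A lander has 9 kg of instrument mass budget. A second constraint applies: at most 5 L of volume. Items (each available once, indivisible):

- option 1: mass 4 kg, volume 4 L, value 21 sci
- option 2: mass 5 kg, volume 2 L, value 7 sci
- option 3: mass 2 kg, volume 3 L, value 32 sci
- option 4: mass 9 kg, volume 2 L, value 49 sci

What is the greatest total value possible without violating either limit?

49 sci

Feasible sets respecting both limits:
- option 4: mass 9, volume 2, value 49
- option 2+option 3: mass 7, volume 5, value 39
- option 3: mass 2, volume 3, value 32
- option 1: mass 4, volume 4, value 21
Best: 49 sci.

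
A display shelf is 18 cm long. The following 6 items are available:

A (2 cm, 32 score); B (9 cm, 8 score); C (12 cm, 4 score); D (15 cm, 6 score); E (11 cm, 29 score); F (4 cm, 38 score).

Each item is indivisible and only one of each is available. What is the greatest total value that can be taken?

Check high-value combinations within 18 cm:
- A+E+F: length 2+11+4=17, value 32+29+38=99
- A+B+F: length 2+9+4=15, value 32+8+38=78
- A+C+F: length 2+12+4=18, value 32+4+38=74
- A+F: length 2+4=6, value 32+38=70
- E+F: length 11+4=15, value 29+38=67
Best: 99 score.

99 score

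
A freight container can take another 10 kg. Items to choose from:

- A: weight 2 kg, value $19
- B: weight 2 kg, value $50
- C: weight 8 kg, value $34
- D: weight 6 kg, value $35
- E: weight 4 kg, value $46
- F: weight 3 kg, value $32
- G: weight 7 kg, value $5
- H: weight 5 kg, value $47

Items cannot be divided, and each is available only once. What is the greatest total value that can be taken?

Check high-value combinations within 10 kg:
- B+F+H: weight 2+3+5=10, value 50+32+47=129
- B+E+F: weight 2+4+3=9, value 50+46+32=128
- A+B+H: weight 2+2+5=9, value 19+50+47=116
- A+B+E: weight 2+2+4=8, value 19+50+46=115
Best: $129.

$129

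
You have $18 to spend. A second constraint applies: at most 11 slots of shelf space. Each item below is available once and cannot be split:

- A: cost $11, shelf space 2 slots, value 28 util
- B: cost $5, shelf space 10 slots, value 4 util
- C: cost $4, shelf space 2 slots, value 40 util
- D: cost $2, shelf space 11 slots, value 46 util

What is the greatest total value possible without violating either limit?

Feasible sets respecting both limits:
- A+C: cost 15, shelf space 4, value 68
- D: cost 2, shelf space 11, value 46
- C: cost 4, shelf space 2, value 40
- A: cost 11, shelf space 2, value 28
Best: 68 util.

68 util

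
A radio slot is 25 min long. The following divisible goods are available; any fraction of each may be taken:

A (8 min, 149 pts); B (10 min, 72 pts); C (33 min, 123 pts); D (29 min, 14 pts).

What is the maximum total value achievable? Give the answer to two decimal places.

Take in order of value per unit:
- A (149/8 per unit): all 8 → value 149, running total 149.00
- B (72/10 per unit): all 10 → value 72, running total 221.00
- C (123/33 per unit): 7 of 33 → value 7×123/33 = 26.0909, running total 247.09
Total 247.09.

247.09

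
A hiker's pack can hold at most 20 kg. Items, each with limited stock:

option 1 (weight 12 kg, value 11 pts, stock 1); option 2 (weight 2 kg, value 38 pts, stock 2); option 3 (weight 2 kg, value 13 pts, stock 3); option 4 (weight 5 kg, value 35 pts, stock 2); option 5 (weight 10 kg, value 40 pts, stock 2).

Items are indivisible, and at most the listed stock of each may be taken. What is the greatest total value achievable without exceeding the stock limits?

Top feasible selections:
- 2×option 2 + 3×option 3 + 2×option 4: weight 20, value 185
- 2×option 2 + 2×option 3 + 2×option 4: weight 18, value 172
Best: 185 pts.

185 pts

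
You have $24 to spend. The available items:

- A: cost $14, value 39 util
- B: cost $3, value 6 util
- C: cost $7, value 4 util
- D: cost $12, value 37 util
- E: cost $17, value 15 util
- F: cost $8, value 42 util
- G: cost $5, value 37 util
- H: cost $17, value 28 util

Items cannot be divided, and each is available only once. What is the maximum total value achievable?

Check high-value combinations within $24:
- B+C+F+G: cost 3+7+8+5=23, value 6+4+42+37=89
- B+F+G: cost 3+8+5=16, value 6+42+37=85
- B+D+F: cost 3+12+8=23, value 6+37+42=85
- C+F+G: cost 7+8+5=20, value 4+42+37=83
- A+B+G: cost 14+3+5=22, value 39+6+37=82
Best: 89 util.

89 util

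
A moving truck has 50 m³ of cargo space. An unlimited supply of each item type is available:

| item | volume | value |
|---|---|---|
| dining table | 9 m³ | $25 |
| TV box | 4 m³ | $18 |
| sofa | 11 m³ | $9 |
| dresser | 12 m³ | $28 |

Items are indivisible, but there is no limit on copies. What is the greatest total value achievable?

$216

Best value-per-unit is TV box at 18/4, and filling with it alone uses volume 12×4=48. No mix of the others beats 12×18 = 216.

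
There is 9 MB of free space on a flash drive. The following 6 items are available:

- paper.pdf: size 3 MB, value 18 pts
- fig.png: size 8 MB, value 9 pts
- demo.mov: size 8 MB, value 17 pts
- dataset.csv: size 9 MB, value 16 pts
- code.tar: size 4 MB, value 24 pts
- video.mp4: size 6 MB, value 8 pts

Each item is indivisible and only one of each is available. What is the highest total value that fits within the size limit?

42 pts

Check high-value combinations within 9 MB:
- paper.pdf+code.tar: size 3+4=7, value 18+24=42
- paper.pdf+video.mp4: size 3+6=9, value 18+8=26
- code.tar: size 4, value 24
Best: 42 pts.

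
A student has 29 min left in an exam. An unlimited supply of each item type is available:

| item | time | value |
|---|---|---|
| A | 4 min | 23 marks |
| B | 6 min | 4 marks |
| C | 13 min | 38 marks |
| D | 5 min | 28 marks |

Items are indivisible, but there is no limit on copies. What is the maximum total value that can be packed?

166 marks

Best value-per-unit is A at 23/4; filling with it alone gives 7×23 = 161.
Optimal mix: 6×A + 1×D → time 29, value 166.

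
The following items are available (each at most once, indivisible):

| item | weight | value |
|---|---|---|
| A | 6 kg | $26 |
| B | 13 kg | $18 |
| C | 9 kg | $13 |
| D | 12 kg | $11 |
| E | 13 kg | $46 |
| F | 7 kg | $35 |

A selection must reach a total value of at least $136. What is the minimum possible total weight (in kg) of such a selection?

48

Subsets with value ≥ 136, sorted by total weight:
- A+B+C+E+F: weight 48, value 138
- A+B+D+E+F: weight 51, value 136
- A+B+C+D+E+F: weight 60, value 149
Minimum weight: 48 kg.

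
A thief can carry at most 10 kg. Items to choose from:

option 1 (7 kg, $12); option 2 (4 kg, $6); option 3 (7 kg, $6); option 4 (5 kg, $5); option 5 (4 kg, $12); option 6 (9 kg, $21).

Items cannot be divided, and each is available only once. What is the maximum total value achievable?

Check high-value combinations within 10 kg:
- option 6: weight 9, value 21
- option 2+option 5: weight 4+4=8, value 6+12=18
- option 4+option 5: weight 5+4=9, value 5+12=17
Best: $21.

$21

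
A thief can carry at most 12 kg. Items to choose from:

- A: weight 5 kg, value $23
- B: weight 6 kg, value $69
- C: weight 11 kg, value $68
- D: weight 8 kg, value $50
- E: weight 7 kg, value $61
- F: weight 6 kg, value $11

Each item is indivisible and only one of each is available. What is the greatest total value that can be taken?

This is a 0/1 knapsack; check combinations near the capacity.
- A+B: weight 5+6=11, value 23+69=92
- A+E: weight 5+7=12, value 23+61=84
- B+F: weight 6+6=12, value 69+11=80
- B: weight 6, value 69
Best: $92.

$92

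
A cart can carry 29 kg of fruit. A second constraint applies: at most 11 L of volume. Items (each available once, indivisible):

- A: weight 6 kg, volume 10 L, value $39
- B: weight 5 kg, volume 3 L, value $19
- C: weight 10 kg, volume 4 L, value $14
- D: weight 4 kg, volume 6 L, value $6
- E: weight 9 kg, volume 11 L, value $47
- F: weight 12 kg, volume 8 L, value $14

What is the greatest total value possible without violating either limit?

Feasible sets respecting both limits:
- E: weight 9, volume 11, value 47
- A: weight 6, volume 10, value 39
- B+C: weight 15, volume 7, value 33
- B+F: weight 17, volume 11, value 33
Best: $47.

$47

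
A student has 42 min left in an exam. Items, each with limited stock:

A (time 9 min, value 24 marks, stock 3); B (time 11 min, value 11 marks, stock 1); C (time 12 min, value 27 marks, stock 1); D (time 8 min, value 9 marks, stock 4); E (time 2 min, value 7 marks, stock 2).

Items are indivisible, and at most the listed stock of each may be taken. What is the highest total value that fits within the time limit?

106 marks

Best selections within time 42 and stock limits:
- 3×A + 1×C + 1×E: time 41, value 106
- 3×A + 1×C: time 39, value 99
Best: 106 marks.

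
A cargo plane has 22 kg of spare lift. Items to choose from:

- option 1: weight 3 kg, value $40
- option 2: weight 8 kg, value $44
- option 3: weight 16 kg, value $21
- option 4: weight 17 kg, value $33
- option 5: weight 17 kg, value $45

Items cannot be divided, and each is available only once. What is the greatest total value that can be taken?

$85

Check high-value combinations within 22 kg:
- option 1+option 5: weight 3+17=20, value 40+45=85
- option 1+option 2: weight 3+8=11, value 40+44=84
- option 1+option 4: weight 3+17=20, value 40+33=73
Best: $85.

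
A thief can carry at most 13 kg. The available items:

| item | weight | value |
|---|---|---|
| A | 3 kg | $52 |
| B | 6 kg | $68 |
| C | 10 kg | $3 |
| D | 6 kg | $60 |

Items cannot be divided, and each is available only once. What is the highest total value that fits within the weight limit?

$128

This is a 0/1 knapsack; check combinations near the capacity.
- B+D: weight 6+6=12, value 68+60=128
- A+B: weight 3+6=9, value 52+68=120
- A+D: weight 3+6=9, value 52+60=112
Best: $128.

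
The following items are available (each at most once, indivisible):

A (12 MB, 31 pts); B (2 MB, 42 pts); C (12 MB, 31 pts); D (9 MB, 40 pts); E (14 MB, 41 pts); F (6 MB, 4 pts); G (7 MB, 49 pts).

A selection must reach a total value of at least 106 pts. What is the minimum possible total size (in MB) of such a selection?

18

Subsets with value ≥ 106, sorted by total size:
- B+D+G: size 18, value 131
- A+B+G: size 21, value 122
Minimum size: 18 MB.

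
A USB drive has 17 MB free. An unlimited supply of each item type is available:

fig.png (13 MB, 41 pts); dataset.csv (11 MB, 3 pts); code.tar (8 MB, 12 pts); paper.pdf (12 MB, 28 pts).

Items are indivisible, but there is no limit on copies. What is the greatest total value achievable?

41 pts

Best value-per-unit is fig.png at 41/13, and filling with it alone uses size 1×13=13. No mix of the others beats 1×41 = 41.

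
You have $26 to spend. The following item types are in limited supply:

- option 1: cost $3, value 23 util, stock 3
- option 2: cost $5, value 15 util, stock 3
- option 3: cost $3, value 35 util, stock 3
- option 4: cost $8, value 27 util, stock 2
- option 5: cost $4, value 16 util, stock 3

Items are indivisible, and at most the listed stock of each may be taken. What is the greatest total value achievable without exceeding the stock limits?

Top feasible selections:
- 3×option 1 + 3×option 3 + 2×option 5: cost 26, value 206
- 3×option 1 + 3×option 3 + 1×option 4: cost 26, value 201
- 3×option 1 + 3×option 3 + 1×option 5: cost 22, value 190
- 3×option 1 + 1×option 2 + 3×option 3: cost 23, value 189
Best: 206 util.

206 util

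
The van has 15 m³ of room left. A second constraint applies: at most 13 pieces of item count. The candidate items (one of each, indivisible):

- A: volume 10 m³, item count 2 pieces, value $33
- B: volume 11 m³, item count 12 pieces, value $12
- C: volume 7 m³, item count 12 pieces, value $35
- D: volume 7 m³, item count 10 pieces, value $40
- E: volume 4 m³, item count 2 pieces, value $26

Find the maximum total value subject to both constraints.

$66

Feasible sets respecting both limits:
- D+E: volume 11, item count 12, value 66
- A+E: volume 14, item count 4, value 59
- D: volume 7, item count 10, value 40
Best: $66.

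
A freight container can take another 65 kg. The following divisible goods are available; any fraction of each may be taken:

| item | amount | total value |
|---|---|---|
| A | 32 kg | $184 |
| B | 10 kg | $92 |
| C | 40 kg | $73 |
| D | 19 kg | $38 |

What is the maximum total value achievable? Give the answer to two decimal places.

Take in order of value per unit:
- B (92/10 per unit): all 10 → value 92, running total 92.00
- A (184/32 per unit): all 32 → value 184, running total 276.00
- D (38/19 per unit): all 19 → value 38, running total 314.00
- C (73/40 per unit): 4 of 40 → value 4×73/40 = 7.3000, running total 321.30
Total 321.30.

321.30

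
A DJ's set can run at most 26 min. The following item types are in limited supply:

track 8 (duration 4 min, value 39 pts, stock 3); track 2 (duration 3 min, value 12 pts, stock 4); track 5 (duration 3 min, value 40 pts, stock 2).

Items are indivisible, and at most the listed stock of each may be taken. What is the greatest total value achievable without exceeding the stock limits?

Top feasible selections:
- 3×track 8 + 2×track 2 + 2×track 5: duration 24, value 221
- 3×track 8 + 1×track 2 + 2×track 5: duration 21, value 209
- 2×track 8 + 4×track 2 + 2×track 5: duration 26, value 206
Best: 221 pts.

221 pts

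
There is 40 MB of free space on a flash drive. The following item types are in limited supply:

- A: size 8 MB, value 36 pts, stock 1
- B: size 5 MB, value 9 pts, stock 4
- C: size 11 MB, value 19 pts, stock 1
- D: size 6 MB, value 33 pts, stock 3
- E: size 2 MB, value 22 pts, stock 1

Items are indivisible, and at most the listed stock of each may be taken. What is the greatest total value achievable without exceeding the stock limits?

176 pts

Best selections within size 40 and stock limits:
- 1×A + 1×C + 3×D + 1×E: size 39, value 176
- 1×A + 2×B + 3×D + 1×E: size 38, value 175
Best: 176 pts.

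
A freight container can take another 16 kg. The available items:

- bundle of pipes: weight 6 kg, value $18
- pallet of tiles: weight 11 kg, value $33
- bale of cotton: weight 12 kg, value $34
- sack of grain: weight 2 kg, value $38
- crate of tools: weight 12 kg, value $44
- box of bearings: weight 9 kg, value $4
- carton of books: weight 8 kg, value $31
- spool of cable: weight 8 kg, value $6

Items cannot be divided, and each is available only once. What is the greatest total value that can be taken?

Check high-value combinations within 16 kg:
- bundle of pipes+sack of grain+carton of books: weight 6+2+8=16, value 18+38+31=87
- sack of grain+crate of tools: weight 2+12=14, value 38+44=82
- bale of cotton+sack of grain: weight 12+2=14, value 34+38=72
Best: $87.

$87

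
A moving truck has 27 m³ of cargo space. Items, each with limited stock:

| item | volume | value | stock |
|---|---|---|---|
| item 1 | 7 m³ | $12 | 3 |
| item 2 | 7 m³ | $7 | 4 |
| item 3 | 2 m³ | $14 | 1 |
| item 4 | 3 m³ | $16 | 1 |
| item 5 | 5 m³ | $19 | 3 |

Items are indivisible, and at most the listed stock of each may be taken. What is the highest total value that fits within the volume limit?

$99

Top feasible selections:
- 1×item 1 + 1×item 3 + 1×item 4 + 3×item 5: volume 27, value 99
- 1×item 2 + 1×item 3 + 1×item 4 + 3×item 5: volume 27, value 94
- 1×item 3 + 1×item 4 + 3×item 5: volume 20, value 87
- 1×item 1 + 1×item 4 + 3×item 5: volume 25, value 85
Best: $99.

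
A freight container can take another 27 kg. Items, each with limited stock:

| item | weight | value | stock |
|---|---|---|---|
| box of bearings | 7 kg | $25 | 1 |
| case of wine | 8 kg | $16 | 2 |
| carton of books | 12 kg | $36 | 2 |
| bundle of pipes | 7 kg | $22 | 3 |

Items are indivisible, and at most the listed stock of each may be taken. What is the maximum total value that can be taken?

Best selections within weight 27 and stock limits:
- 1×box of bearings + 1×carton of books + 1×bundle of pipes: weight 26, value 83
- 1×carton of books + 2×bundle of pipes: weight 26, value 80
Best: $83.

$83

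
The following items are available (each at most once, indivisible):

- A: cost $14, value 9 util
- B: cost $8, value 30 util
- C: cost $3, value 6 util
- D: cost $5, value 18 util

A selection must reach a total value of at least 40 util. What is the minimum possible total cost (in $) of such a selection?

13

Subsets with value ≥ 40, sorted by total cost:
- B+D: cost 13, value 48
- B+C+D: cost 16, value 54
- A+B+C: cost 25, value 45
- A+B+D: cost 27, value 57
Minimum cost: 13 $.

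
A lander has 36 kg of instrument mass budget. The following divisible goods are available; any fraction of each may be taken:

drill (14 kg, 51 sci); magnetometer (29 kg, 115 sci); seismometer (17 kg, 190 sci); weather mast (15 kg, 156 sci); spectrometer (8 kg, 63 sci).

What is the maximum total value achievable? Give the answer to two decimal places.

377.50

Take in order of value per unit:
- seismometer (190/17 per unit): all 17 → value 190, running total 190.00
- weather mast (156/15 per unit): all 15 → value 156, running total 346.00
- spectrometer (63/8 per unit): 4 of 8 → value 4×63/8 = 31.5000, running total 377.50
Total 377.50.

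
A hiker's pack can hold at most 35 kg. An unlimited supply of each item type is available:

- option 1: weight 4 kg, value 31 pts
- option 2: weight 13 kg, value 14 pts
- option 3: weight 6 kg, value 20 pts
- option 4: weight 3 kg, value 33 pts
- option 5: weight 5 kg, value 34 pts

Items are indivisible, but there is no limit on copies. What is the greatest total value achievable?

364 pts

Best value-per-unit is option 4 at 33/3; filling with it alone gives 11×33 = 363.
Optimal mix: 10×option 4 + 1×option 5 → weight 35, value 364.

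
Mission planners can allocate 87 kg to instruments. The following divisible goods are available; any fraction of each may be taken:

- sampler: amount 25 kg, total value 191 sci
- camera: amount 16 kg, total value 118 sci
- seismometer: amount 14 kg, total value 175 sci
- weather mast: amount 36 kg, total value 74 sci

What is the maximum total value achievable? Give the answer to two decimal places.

Take in order of value per unit:
- seismometer (175/14 per unit): all 14 → value 175, running total 175.00
- sampler (191/25 per unit): all 25 → value 191, running total 366.00
- camera (118/16 per unit): all 16 → value 118, running total 484.00
- weather mast (74/36 per unit): 32 of 36 → value 32×74/36 = 65.7778, running total 549.78
Total 549.78.

549.78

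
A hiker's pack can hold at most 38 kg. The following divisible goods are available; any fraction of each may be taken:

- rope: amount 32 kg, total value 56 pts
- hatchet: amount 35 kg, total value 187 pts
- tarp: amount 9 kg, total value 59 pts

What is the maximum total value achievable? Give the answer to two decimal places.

Take in order of value per unit:
- tarp (59/9 per unit): all 9 → value 59, running total 59.00
- hatchet (187/35 per unit): 29 of 35 → value 29×187/35 = 154.9429, running total 213.94
Total 213.94.

213.94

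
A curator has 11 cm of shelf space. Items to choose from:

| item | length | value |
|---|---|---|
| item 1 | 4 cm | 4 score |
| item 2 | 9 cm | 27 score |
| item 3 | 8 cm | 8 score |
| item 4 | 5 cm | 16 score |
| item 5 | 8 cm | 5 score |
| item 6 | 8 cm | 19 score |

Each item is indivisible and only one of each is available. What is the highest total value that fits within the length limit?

27 score

Check high-value combinations within 11 cm:
- item 2: length 9, value 27
- item 1+item 4: length 4+5=9, value 4+16=20
- item 6: length 8, value 19
- item 4: length 5, value 16
- item 3: length 8, value 8
Best: 27 score.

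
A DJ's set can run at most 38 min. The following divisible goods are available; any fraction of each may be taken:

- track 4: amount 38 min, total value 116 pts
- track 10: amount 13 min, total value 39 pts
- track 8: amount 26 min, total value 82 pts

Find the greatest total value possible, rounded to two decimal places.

Take in order of value per unit:
- track 8 (82/26 per unit): all 26 → value 82, running total 82.00
- track 4 (116/38 per unit): 12 of 38 → value 12×116/38 = 36.6316, running total 118.63
Total 118.63.

118.63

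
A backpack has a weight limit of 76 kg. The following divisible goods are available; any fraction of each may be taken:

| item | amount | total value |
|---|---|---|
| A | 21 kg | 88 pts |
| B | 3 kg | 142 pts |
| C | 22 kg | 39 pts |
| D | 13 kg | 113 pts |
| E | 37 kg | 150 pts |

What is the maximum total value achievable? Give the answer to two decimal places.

Take in order of value per unit:
- B (142/3 per unit): all 3 → value 142, running total 142.00
- D (113/13 per unit): all 13 → value 113, running total 255.00
- A (88/21 per unit): all 21 → value 88, running total 343.00
- E (150/37 per unit): all 37 → value 150, running total 493.00
- C (39/22 per unit): 2 of 22 → value 2×39/22 = 3.5455, running total 496.55
Total 496.55.

496.55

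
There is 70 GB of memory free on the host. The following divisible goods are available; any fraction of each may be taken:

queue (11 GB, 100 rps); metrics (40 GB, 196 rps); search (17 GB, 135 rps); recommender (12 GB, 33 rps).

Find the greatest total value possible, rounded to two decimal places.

436.50

Take in order of value per unit:
- queue (100/11 per unit): all 11 → value 100, running total 100.00
- search (135/17 per unit): all 17 → value 135, running total 235.00
- metrics (196/40 per unit): all 40 → value 196, running total 431.00
- recommender (33/12 per unit): 2 of 12 → value 2×33/12 = 5.5000, running total 436.50
Total 436.50.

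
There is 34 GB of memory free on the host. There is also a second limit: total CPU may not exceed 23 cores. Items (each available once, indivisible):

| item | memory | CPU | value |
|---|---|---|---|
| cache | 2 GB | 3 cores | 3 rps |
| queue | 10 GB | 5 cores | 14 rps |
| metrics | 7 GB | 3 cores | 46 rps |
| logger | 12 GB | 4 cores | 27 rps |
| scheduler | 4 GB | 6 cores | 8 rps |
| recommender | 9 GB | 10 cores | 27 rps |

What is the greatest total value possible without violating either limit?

Feasible sets respecting both limits:
- metrics+logger+scheduler+recommender: memory 32, CPU 23, value 108
- cache+metrics+logger+recommender: memory 30, CPU 20, value 103
- metrics+logger+recommender: memory 28, CPU 17, value 100
Best: 108 rps.

108 rps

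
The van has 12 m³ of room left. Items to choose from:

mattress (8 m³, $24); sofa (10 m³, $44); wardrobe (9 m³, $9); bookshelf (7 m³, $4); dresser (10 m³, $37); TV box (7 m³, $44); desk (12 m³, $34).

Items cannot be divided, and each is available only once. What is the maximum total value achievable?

$44

This is a 0/1 knapsack; check combinations near the capacity.
- TV box: volume 7, value 44
- sofa: volume 10, value 44
- dresser: volume 10, value 37
Best: $44.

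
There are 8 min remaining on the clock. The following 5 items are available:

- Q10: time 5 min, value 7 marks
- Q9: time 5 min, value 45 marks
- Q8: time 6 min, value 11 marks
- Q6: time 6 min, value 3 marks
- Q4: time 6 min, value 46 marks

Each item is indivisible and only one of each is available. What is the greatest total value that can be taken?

Check high-value combinations within 8 min:
- Q4: time 6, value 46
- Q9: time 5, value 45
- Q8: time 6, value 11
- Q10: time 5, value 7
Best: 46 marks.

46 marks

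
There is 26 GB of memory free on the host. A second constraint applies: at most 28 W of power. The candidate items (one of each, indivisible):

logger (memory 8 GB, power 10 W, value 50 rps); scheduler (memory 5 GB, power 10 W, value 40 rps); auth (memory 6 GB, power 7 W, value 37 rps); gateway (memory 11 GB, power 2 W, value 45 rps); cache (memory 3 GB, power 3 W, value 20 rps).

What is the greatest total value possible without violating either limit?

Feasible sets respecting both limits:
- scheduler+auth+gateway+cache: memory 25, power 22, value 142
- logger+scheduler+gateway: memory 24, power 22, value 135
- logger+auth+gateway: memory 25, power 19, value 132
- logger+scheduler+auth: memory 19, power 27, value 127
Best: 142 rps.

142 rps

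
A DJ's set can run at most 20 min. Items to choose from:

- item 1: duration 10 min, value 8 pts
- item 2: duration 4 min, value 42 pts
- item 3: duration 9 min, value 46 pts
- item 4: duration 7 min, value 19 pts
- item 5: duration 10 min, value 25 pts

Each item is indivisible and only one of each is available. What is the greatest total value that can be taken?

This is a 0/1 knapsack; check combinations near the capacity.
- item 2+item 3+item 4: duration 4+9+7=20, value 42+46+19=107
- item 2+item 3: duration 4+9=13, value 42+46=88
- item 3+item 5: duration 9+10=19, value 46+25=71
- item 2+item 5: duration 4+10=14, value 42+25=67
Best: 107 pts.

107 pts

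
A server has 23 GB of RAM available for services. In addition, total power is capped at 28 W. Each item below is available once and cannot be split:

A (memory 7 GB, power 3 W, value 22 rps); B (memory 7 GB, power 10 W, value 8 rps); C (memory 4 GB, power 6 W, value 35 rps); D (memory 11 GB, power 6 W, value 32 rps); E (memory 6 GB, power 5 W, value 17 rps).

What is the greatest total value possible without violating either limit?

Feasible sets respecting both limits:
- A+C+D: memory 22, power 15, value 89
- C+D+E: memory 21, power 17, value 84
- B+C+D: memory 22, power 22, value 75
- A+C+E: memory 17, power 14, value 74
Best: 89 rps.

89 rps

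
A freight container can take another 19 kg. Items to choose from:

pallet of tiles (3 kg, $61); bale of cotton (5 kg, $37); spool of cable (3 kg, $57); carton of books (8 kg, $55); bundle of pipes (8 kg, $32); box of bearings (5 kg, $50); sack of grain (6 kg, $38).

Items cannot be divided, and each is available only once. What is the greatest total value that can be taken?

$223

Check high-value combinations within 19 kg:
- pallet of tiles+spool of cable+carton of books+box of bearings: weight 3+3+8+5=19, value 61+57+55+50=223
- pallet of tiles+bale of cotton+spool of cable+carton of books: weight 3+5+3+8=19, value 61+37+57+55=210
- pallet of tiles+spool of cable+box of bearings+sack of grain: weight 3+3+5+6=17, value 61+57+50+38=206
- pallet of tiles+bale of cotton+spool of cable+box of bearings: weight 3+5+3+5=16, value 61+37+57+50=205
Best: $223.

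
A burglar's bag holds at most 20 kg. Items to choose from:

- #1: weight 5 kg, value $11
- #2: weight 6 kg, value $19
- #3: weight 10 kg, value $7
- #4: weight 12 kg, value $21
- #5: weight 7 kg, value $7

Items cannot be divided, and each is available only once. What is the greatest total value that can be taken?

$40

Check high-value combinations within 20 kg:
- #2+#4: weight 6+12=18, value 19+21=40
- #1+#2+#5: weight 5+6+7=18, value 11+19+7=37
- #1+#4: weight 5+12=17, value 11+21=32
- #1+#2: weight 5+6=11, value 11+19=30
Best: $40.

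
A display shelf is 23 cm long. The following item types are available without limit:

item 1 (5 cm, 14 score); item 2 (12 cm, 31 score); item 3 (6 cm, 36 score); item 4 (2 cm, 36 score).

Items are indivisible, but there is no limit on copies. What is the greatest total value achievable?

396 score

Best value-per-unit is item 4 at 36/2, and filling with it alone uses length 11×2=22. No mix of the others beats 11×36 = 396.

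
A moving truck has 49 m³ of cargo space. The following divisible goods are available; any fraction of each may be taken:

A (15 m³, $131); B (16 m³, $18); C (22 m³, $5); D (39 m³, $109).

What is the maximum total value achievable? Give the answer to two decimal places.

Take in order of value per unit:
- A (131/15 per unit): all 15 → value 131, running total 131.00
- D (109/39 per unit): 34 of 39 → value 34×109/39 = 95.0256, running total 226.03
Total 226.03.

226.03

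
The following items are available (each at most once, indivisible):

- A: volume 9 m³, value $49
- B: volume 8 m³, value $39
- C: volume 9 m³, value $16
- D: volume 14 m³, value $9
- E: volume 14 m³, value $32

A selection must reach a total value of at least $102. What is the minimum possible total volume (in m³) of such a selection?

Subsets with value ≥ 102, sorted by total volume:
- A+B+C: volume 26, value 104
- A+B+E: volume 31, value 120
Minimum volume: 26 m³.

26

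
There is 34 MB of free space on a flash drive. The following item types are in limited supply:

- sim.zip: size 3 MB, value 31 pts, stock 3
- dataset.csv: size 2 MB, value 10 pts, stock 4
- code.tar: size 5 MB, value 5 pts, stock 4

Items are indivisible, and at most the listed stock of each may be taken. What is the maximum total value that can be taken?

Best selections within size 34 and stock limits:
- 3×sim.zip + 4×dataset.csv + 3×code.tar: size 32, value 148
- 3×sim.zip + 4×dataset.csv + 2×code.tar: size 27, value 143
- 3×sim.zip + 4×dataset.csv + 1×code.tar: size 22, value 138
- 3×sim.zip + 3×dataset.csv + 3×code.tar: size 30, value 138
Best: 148 pts.

148 pts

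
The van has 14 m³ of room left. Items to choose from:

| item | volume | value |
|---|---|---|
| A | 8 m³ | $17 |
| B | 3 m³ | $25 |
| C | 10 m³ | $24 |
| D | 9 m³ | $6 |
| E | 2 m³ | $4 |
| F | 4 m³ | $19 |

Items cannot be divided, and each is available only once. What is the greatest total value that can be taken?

$49

Check high-value combinations within 14 m³:
- B+C: volume 3+10=13, value 25+24=49
- B+E+F: volume 3+2+4=9, value 25+4+19=48
- A+B+E: volume 8+3+2=13, value 17+25+4=46
Best: $49.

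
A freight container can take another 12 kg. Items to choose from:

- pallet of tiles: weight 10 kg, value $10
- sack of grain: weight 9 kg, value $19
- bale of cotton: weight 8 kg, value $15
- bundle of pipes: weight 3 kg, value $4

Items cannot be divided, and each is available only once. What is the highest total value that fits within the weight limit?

$23

This is a 0/1 knapsack; check combinations near the capacity.
- sack of grain+bundle of pipes: weight 9+3=12, value 19+4=23
- sack of grain: weight 9, value 19
- bale of cotton+bundle of pipes: weight 8+3=11, value 15+4=19
- bale of cotton: weight 8, value 15
- pallet of tiles: weight 10, value 10
Best: $23.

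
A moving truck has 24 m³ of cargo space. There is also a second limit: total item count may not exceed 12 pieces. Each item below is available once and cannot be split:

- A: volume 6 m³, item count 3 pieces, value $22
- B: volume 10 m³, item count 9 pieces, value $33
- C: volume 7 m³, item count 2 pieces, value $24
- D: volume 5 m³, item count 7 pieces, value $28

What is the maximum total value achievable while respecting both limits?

Feasible sets respecting both limits:
- A+C+D: volume 18, item count 12, value 74
- B+C: volume 17, item count 11, value 57
- A+B: volume 16, item count 12, value 55
- C+D: volume 12, item count 9, value 52
Best: $74.

$74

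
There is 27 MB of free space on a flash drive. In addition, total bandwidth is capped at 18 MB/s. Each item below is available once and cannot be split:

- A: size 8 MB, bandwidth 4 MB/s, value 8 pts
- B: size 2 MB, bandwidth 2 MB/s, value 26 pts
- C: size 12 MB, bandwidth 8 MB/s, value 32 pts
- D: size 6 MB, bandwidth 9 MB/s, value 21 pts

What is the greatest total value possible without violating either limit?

66 pts

Feasible sets respecting both limits:
- A+B+C: size 22, bandwidth 14, value 66
- B+C: size 14, bandwidth 10, value 58
- A+B+D: size 16, bandwidth 15, value 55
- C+D: size 18, bandwidth 17, value 53
Best: 66 pts.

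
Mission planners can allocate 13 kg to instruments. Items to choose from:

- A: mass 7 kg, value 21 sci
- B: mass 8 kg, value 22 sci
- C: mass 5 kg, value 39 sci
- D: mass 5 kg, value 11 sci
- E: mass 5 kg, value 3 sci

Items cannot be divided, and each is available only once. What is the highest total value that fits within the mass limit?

61 sci

Check high-value combinations within 13 kg:
- B+C: mass 8+5=13, value 22+39=61
- A+C: mass 7+5=12, value 21+39=60
- C+D: mass 5+5=10, value 39+11=50
Best: 61 sci.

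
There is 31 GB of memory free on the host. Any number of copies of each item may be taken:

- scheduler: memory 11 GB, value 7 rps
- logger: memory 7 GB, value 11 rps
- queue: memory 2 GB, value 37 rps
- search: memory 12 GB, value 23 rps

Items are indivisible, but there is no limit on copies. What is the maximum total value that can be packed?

Best value-per-unit is queue at 37/2, and filling with it alone uses memory 15×2=30. No mix of the others beats 15×37 = 555.

555 rps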